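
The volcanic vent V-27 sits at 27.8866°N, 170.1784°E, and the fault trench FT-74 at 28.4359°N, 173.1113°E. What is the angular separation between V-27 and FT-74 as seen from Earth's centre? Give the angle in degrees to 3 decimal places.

Δφ = 0.5493°,  Δλ = 2.9329°
a = sin²(Δφ/2) + cos φ₁ cos φ₂ sin²(Δλ/2) = 0.000532
c = 2·arcsin(√a) = 0.046135 rad = 2.6433°

2.643°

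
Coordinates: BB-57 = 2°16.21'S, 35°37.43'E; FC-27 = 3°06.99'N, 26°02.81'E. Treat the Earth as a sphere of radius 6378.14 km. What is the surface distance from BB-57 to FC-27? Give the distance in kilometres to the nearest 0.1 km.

BB-57: φ = -2.27017°, λ = +35.62383°
FC-27: φ = +3.11650°, λ = +26.04683°
Δφ = 5.3867°,  Δλ = -9.5770°
a = sin²(Δφ/2) + cos φ₁ cos φ₂ sin²(Δλ/2) = 0.009161
c = 2·arcsin(√a) = 0.191718 rad = 10.9846°
d = R·c = 6378.14 × 0.191718 = 1222.8 km

1222.8 km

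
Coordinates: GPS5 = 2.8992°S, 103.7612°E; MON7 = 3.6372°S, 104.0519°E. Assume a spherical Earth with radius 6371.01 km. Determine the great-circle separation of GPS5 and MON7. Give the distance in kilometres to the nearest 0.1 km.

88.2 km

Δφ = -0.7380°,  Δλ = 0.2907°
a = sin²(Δφ/2) + cos φ₁ cos φ₂ sin²(Δλ/2) = 0.000048
c = 2·arcsin(√a) = 0.013841 rad = 0.7930°
d = R·c = 6371.01 × 0.013841 = 88.2 km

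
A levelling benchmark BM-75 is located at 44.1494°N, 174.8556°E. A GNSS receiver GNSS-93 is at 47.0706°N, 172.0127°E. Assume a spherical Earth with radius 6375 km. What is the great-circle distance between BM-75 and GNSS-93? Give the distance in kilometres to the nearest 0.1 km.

Δφ = 2.9212°,  Δλ = -2.8429°
a = sin²(Δφ/2) + cos φ₁ cos φ₂ sin²(Δλ/2) = 0.000950
c = 2·arcsin(√a) = 0.061668 rad = 3.5333°
d = R·c = 6375 × 0.061668 = 393.1 km

393.1 km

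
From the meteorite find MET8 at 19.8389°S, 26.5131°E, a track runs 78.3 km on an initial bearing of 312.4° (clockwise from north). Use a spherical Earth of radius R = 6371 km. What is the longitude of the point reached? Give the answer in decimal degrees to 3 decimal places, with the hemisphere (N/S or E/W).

25.962°E

δ = d/R = 78.3/6371 = 0.012290 rad
φ₂ = arcsin(sin φ₁ cos δ + cos φ₁ sin δ cos θ)
   = arcsin(-0.33938·0.99992 + 0.94065·0.01229·0.67430) = -19.36323°
λ₂ = λ₁ + atan2(sin θ sin δ cos φ₁, cos δ − sin φ₁ sin φ₂) = 25.96193°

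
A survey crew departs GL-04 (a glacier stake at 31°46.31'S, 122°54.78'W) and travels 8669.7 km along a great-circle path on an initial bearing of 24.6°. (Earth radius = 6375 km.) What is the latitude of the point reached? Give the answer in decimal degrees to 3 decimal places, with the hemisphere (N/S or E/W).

GL-04: φ = -31.77183°, λ = -122.91300°
δ = d/R = 8669.7/6375 = 1.359953 rad
φ₂ = arcsin(sin φ₁ cos δ + cos φ₁ sin δ cos θ)
   = arcsin(-0.52654·0.20928 + 0.85015·0.97785·0.90924) = 40.21625°
λ₂ = λ₁ + atan2(sin θ sin δ cos φ₁, cos δ − sin φ₁ sin φ₂) = -90.69962°

40.216°N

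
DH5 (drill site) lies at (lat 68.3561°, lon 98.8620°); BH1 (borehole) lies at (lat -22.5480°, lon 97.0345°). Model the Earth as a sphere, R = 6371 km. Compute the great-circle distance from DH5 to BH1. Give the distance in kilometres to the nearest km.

Δφ = -90.9041°,  Δλ = -1.8275°
a = sin²(Δφ/2) + cos φ₁ cos φ₂ sin²(Δλ/2) = 0.507976
c = 2·arcsin(√a) = 1.586749 rad = 90.9140°
d = R·c = 6371 × 1.586749 = 10109.2 km

10109 km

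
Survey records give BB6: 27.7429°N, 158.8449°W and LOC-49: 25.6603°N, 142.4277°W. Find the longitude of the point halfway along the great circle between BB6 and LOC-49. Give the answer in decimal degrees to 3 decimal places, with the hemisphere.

Bx = cos φ₂ cos Δλ = 0.864627,  By = cos φ₂ sin Δλ = 0.254756
φₘ = atan2(sin φ₁ + sin φ₂, √((cos φ₁ + Bx)² + By²)) = 26.93916°
λₘ = λ₁ + atan2(By, cos φ₁ + Bx) = -150.56074°

150.561°W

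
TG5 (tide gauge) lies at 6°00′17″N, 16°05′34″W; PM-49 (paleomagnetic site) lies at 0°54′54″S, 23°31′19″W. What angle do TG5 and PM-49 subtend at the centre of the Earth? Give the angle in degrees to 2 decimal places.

TG5: φ = +6.00472°, λ = -16.09278°
PM-49: φ = -0.91500°, λ = -23.52194°
Δφ = -6.9197°,  Δλ = -7.4292°
a = sin²(Δφ/2) + cos φ₁ cos φ₂ sin²(Δλ/2) = 0.007816
c = 2·arcsin(√a) = 0.177044 rad = 10.1439°

10.14°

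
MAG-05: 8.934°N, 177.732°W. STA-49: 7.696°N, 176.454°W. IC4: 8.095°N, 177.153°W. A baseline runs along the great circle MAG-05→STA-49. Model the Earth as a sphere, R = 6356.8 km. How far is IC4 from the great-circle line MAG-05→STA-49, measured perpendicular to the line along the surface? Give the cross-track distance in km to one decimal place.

22.2 km

δ₁₃ = central angle MAG-05→IC4 = 0.017729 rad  (haversine)
θ₁₃ = bearing MAG-05→IC4 = 145.643°,  θ₁₂ = bearing MAG-05→STA-49 = 134.298°
dₓₜ = R·arcsin(sin δ₁₃ · sin(θ₁₃ − θ₁₂)) = 6356.8·arcsin(0.01773·sin(11.345°)) = 22.169 km
|dₓₜ| = 22.169 km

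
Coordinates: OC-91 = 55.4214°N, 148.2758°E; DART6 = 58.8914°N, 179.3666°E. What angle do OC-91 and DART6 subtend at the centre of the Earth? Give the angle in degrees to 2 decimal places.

Δφ = 3.4700°,  Δλ = 31.0908°
a = sin²(Δφ/2) + cos φ₁ cos φ₂ sin²(Δλ/2) = 0.021978
c = 2·arcsin(√a) = 0.297593 rad = 17.0508°

17.05°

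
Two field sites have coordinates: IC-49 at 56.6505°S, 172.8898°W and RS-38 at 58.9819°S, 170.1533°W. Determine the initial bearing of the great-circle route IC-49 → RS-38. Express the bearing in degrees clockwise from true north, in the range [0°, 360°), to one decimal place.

Δλ = 2.7365°
y = sin Δλ · cos φ₂ = 0.024602
x = cos φ₁ sin φ₂ − sin φ₁ cos φ₂ cos Δλ = -0.041170
θ = atan2(y, x) = 149.1385° → 149.1385° (mod 360°)

149.1°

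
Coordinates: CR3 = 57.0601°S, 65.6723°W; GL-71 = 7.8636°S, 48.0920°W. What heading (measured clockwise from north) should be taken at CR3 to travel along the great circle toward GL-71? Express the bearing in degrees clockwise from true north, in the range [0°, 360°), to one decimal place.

Δλ = 17.5803°
y = sin Δλ · cos φ₂ = 0.299202
x = cos φ₁ sin φ₂ − sin φ₁ cos φ₂ cos Δλ = 0.718127
θ = atan2(y, x) = 22.6187° → 22.6187° (mod 360°)

22.6°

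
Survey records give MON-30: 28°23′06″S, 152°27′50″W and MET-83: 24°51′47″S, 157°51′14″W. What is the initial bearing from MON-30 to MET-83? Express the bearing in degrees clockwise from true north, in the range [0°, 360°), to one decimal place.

304.9°

MON-30: φ = -28.38500°, λ = -152.46389°
MET-83: φ = -24.86306°, λ = -157.85389°
Δλ = -5.3900°
y = sin Δλ · cos φ₂ = -0.085228
x = cos φ₁ sin φ₂ − sin φ₁ cos φ₂ cos Δλ = 0.059524
θ = atan2(y, x) = -55.0695° → 304.9305° (mod 360°)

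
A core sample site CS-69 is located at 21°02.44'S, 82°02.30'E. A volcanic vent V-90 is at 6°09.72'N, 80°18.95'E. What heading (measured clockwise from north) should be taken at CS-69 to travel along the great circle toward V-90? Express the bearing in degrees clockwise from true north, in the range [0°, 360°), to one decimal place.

356.3°

CS-69: φ = -21.04067°, λ = +82.03833°
V-90: φ = +6.16200°, λ = +80.31583°
Δλ = -1.7225°
y = sin Δλ · cos φ₂ = -0.029885
x = cos φ₁ sin φ₂ − sin φ₁ cos φ₂ cos Δλ = 0.456978
θ = atan2(y, x) = -3.7417° → 356.2583° (mod 360°)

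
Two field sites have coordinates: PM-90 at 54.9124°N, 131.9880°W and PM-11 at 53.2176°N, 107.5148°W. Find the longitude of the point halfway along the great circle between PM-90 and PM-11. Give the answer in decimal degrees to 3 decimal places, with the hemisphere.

119.498°W

Bx = cos φ₂ cos Δλ = 0.544981,  By = cos φ₂ sin Δλ = 0.248054
φₘ = atan2(sin φ₁ + sin φ₂, √((cos φ₁ + Bx)² + By²)) = 54.68814°
λₘ = λ₁ + atan2(By, cos φ₁ + Bx) = -119.49783°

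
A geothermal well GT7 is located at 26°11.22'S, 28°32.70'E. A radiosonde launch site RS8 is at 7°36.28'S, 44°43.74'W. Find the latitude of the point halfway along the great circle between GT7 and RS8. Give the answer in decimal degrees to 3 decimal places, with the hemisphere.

20.720°S

GT7: φ = -26.18700°, λ = +28.54500°
RS8: φ = -7.60467°, λ = -44.72900°
Bx = cos φ₂ cos Δλ = 0.285264,  By = cos φ₂ sin Δλ = -0.949269
φₘ = atan2(sin φ₁ + sin φ₂, √((cos φ₁ + Bx)² + By²)) = -20.72016°
λₘ = λ₁ + atan2(By, cos φ₁ + Bx) = -10.20836°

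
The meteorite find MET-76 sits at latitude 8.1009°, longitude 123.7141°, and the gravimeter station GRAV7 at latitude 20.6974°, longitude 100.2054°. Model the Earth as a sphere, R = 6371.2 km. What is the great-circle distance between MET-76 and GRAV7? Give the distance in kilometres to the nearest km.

Δφ = 12.5965°,  Δλ = -23.5087°
a = sin²(Δφ/2) + cos φ₁ cos φ₂ sin²(Δλ/2) = 0.050469
c = 2·arcsin(√a) = 0.453176 rad = 25.9651°
d = R·c = 6371.2 × 0.453176 = 2887.3 km

2887 km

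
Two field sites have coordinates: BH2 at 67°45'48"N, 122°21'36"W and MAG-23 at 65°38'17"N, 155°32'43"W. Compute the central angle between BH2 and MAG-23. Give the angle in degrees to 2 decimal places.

13.13°

BH2: φ = +67.76333°, λ = -122.36000°
MAG-23: φ = +65.63806°, λ = -155.54528°
Δφ = -2.1253°,  Δλ = -33.1853°
a = sin²(Δφ/2) + cos φ₁ cos φ₂ sin²(Δλ/2) = 0.013074
c = 2·arcsin(√a) = 0.229183 rad = 13.1312°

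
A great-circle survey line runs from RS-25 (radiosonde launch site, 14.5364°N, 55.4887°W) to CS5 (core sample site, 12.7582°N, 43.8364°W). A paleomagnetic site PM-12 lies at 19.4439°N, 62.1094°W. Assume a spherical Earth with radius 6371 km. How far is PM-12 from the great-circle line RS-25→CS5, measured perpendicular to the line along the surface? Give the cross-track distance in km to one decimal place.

δ₁₃ = central angle RS-25→PM-12 = 0.139778 rad  (haversine)
θ₁₃ = bearing RS-25→PM-12 = 308.708°,  θ₁₂ = bearing RS-25→CS5 = 97.515°
dₓₜ = R·arcsin(sin δ₁₃ · sin(θ₁₃ − θ₁₂)) = 6371·arcsin(0.13932·sin(211.193°)) = -460.123 km
|dₓₜ| = 460.123 km

460.1 km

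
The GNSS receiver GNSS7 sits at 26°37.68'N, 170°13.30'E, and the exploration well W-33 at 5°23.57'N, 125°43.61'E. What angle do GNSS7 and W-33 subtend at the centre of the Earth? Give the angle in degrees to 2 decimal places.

GNSS7: φ = +26.62800°, λ = +170.22167°
W-33: φ = +5.39283°, λ = +125.72683°
Δφ = -21.2352°,  Δλ = -44.4948°
a = sin²(Δφ/2) + cos φ₁ cos φ₂ sin²(Δλ/2) = 0.161522
c = 2·arcsin(√a) = 0.827176 rad = 47.3937°

47.39°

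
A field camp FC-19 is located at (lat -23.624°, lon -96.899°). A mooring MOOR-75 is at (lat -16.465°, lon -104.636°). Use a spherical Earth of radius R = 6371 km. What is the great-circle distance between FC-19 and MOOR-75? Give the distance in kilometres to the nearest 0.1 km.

1133.8 km

Δφ = 7.1590°,  Δλ = -7.7370°
a = sin²(Δφ/2) + cos φ₁ cos φ₂ sin²(Δλ/2) = 0.007897
c = 2·arcsin(√a) = 0.177967 rad = 10.1968°
d = R·c = 6371 × 0.177967 = 1133.8 km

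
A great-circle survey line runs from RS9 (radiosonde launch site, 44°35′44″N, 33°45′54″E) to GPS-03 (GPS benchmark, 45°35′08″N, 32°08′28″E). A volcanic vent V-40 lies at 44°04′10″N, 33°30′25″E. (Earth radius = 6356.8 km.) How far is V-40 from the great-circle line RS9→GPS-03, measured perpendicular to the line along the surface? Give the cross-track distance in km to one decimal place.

57.4 km

RS9: φ = +44.59556°, λ = +33.76500°
GPS-03: φ = +45.58556°, λ = +32.14111°
V-40: φ = +44.06944°, λ = +33.50694°
δ₁₃ = central angle RS9→V-40 = 0.009731 rad  (haversine)
θ₁₃ = bearing RS9→V-40 = 199.424°,  θ₁₂ = bearing RS9→GPS-03 = 311.385°
dₓₜ = R·arcsin(sin δ₁₃ · sin(θ₁₃ − θ₁₂)) = 6356.8·arcsin(0.00973·sin(-111.961°)) = -57.370 km
|dₓₜ| = 57.370 km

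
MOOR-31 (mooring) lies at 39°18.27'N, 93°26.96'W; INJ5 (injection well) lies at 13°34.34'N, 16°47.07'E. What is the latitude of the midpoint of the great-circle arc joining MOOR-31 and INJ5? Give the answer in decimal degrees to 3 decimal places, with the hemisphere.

MOOR-31: φ = +39.30450°, λ = -93.44933°
INJ5: φ = +13.57233°, λ = +16.78450°
Bx = cos φ₂ cos Δλ = -0.336194,  By = cos φ₂ sin Δλ = 0.912087
φₘ = atan2(sin φ₁ + sin φ₂, √((cos φ₁ + Bx)² + By²)) = 40.63406°
λₘ = λ₁ + atan2(By, cos φ₁ + Bx) = -29.07985°

40.634°N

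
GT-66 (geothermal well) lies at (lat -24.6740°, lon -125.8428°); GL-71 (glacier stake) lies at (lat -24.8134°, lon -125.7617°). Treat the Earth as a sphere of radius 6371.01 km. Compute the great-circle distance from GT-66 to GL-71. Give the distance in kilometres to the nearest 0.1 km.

17.5 km

Δφ = -0.1394°,  Δλ = 0.0811°
a = sin²(Δφ/2) + cos φ₁ cos φ₂ sin²(Δλ/2) = 0.000002
c = 2·arcsin(√a) = 0.002752 rad = 0.1577°
d = R·c = 6371.01 × 0.002752 = 17.5 km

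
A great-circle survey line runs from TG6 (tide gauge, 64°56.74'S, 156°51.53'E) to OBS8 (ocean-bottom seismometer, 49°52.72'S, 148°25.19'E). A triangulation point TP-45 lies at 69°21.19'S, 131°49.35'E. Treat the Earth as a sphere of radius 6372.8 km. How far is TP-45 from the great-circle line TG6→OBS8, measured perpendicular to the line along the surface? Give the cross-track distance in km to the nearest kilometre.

1135 km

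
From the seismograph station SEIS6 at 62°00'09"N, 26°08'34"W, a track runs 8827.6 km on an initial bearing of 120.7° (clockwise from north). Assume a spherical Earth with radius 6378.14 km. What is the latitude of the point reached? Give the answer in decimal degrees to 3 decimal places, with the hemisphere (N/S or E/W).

4.103°S

SEIS6: φ = +62.00250°, λ = -26.14278°
δ = d/R = 8827.6/6378.14 = 1.384040 rad
φ₂ = arcsin(sin φ₁ cos δ + cos φ₁ sin δ cos θ)
   = arcsin(0.88297·0.18567 + 0.46943·0.98261·-0.51054) = -4.10332°
λ₂ = λ₁ + atan2(sin θ sin δ cos φ₁, cos δ − sin φ₁ sin φ₂) = 31.75186°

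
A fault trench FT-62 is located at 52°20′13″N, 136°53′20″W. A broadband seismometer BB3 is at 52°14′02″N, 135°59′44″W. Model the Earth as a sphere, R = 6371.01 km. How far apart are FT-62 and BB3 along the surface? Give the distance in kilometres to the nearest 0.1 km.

FT-62: φ = +52.33694°, λ = -136.88889°
BB3: φ = +52.23389°, λ = -135.99556°
Δφ = -0.1031°,  Δλ = 0.8933°
a = sin²(Δφ/2) + cos φ₁ cos φ₂ sin²(Δλ/2) = 0.000024
c = 2·arcsin(√a) = 0.009706 rad = 0.5561°
d = R·c = 6371.01 × 0.009706 = 61.8 km

61.8 km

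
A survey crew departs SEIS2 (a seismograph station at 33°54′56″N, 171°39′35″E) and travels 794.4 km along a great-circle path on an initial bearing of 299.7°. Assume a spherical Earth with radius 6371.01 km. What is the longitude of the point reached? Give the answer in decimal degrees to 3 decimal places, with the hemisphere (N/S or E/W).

163.864°E

SEIS2: φ = +33.91556°, λ = +171.65972°
δ = d/R = 794.4/6371.01 = 0.124690 rad
φ₂ = arcsin(sin φ₁ cos δ + cos φ₁ sin δ cos θ)
   = arcsin(0.55797·0.99224 + 0.82986·0.12437·0.49546) = 37.21254°
λ₂ = λ₁ + atan2(sin θ sin δ cos φ₁, cos δ − sin φ₁ sin φ₂) = 163.86368°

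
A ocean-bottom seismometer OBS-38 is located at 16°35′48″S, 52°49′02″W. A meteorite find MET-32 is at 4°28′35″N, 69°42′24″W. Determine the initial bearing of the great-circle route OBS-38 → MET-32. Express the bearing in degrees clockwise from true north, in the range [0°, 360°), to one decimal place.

320.2°

OBS-38: φ = -16.59667°, λ = -52.81722°
MET-32: φ = +4.47639°, λ = -69.70667°
Δλ = -16.8894°
y = sin Δλ · cos φ₂ = -0.289640
x = cos φ₁ sin φ₂ − sin φ₁ cos φ₂ cos Δλ = 0.347275
θ = atan2(y, x) = -39.8293° → 320.1707° (mod 360°)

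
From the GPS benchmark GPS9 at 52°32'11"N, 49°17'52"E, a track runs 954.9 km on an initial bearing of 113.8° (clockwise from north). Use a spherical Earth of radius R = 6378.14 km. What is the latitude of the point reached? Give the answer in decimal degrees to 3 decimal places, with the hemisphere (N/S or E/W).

GPS9: φ = +52.53639°, λ = +49.29778°
δ = d/R = 954.9/6378.14 = 0.149714 rad
φ₂ = arcsin(sin φ₁ cos δ + cos φ₁ sin δ cos θ)
   = arcsin(0.79374·0.98881 + 0.60826·0.14916·-0.40355) = 48.43894°
λ₂ = λ₁ + atan2(sin θ sin δ cos φ₁, cos δ − sin φ₁ sin φ₂) = 61.16883°

48.439°N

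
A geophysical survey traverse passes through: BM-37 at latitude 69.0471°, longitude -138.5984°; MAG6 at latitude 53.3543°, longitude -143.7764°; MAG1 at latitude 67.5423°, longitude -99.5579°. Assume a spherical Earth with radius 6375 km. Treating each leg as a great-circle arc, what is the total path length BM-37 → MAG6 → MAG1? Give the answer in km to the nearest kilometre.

4569 km

BM-37→MAG6: c = 0.277093 rad, d = 1766.47 km
MAG6→MAG1: c = 0.439651 rad, d = 2802.78 km
Total = 1766.47 + 2802.78 = 4569.25 km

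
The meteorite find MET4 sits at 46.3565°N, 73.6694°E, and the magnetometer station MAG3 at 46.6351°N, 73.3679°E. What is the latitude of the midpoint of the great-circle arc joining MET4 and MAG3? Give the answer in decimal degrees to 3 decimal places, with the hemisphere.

Bx = cos φ₂ cos Δλ = 0.686633,  By = cos φ₂ sin Δλ = -0.003613
φₘ = atan2(sin φ₁ + sin φ₂, √((cos φ₁ + Bx)² + By²)) = 46.49590°
λₘ = λ₁ + atan2(By, cos φ₁ + Bx) = 73.51904°

46.496°N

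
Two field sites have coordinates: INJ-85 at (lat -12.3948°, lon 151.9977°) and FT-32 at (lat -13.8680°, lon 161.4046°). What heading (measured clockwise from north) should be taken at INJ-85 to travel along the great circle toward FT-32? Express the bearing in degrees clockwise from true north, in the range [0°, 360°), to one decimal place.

100.2°

Δλ = 9.4069°
y = sin Δλ · cos φ₂ = 0.158680
x = cos φ₁ sin φ₂ − sin φ₁ cos φ₂ cos Δλ = -0.028512
θ = atan2(y, x) = 100.1862° → 100.1862° (mod 360°)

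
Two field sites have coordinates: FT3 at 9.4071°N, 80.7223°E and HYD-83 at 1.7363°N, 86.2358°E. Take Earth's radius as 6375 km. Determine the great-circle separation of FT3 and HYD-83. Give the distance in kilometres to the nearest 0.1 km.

Δφ = -7.6708°,  Δλ = 5.5135°
a = sin²(Δφ/2) + cos φ₁ cos φ₂ sin²(Δλ/2) = 0.006755
c = 2·arcsin(√a) = 0.164568 rad = 9.4290°
d = R·c = 6375 × 0.164568 = 1049.1 km

1049.1 km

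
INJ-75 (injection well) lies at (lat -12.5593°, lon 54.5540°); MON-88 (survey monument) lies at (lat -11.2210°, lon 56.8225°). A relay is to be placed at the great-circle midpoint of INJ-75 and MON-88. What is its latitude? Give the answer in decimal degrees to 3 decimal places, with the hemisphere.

Bx = cos φ₂ cos Δλ = 0.980115,  By = cos φ₂ sin Δλ = 0.038826
φₘ = atan2(sin φ₁ + sin φ₂, √((cos φ₁ + Bx)² + By²)) = -11.89241°
λₘ = λ₁ + atan2(By, cos φ₁ + Bx) = 55.69104°

11.892°S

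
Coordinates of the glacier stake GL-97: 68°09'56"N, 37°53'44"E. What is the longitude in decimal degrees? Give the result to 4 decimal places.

37° + 53′/60 + 44″/3600 = 37 + 0.88333 + 0.01222 = 37.8956°

37.8956°E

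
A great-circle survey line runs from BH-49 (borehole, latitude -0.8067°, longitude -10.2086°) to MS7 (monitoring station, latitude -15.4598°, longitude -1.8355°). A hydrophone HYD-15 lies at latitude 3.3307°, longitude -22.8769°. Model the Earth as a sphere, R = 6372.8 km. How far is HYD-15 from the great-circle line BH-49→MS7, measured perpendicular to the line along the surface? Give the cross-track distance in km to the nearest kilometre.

δ₁₃ = central angle BH-49→HYD-15 = 0.232500 rad  (haversine)
θ₁₃ = bearing BH-49→HYD-15 = 288.158°,  θ₁₂ = bearing BH-49→MS7 = 150.992°
dₓₜ = R·arcsin(sin δ₁₃ · sin(θ₁₃ − θ₁₂)) = 6372.8·arcsin(0.23041·sin(137.167°)) = 1002.420 km
|dₓₜ| = 1002.420 km

1002 km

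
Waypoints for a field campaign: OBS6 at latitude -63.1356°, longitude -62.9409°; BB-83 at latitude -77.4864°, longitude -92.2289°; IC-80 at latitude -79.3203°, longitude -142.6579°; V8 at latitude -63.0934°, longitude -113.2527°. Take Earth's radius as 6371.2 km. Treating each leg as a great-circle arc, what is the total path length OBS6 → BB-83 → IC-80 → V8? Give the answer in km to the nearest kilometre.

5035 km

OBS6→BB-83: c = 0.296788 rad, d = 1890.90 km
BB-83→IC-80: c = 0.173923 rad, d = 1108.10 km
IC-80→V8: c = 0.319609 rad, d = 2036.29 km
Total = 1890.90 + 1108.10 + 2036.29 = 5035.28 km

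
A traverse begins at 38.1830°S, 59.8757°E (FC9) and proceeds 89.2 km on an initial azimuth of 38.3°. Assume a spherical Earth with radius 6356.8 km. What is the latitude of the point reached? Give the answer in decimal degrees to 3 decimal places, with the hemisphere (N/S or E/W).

δ = d/R = 89.2/6356.8 = 0.014032 rad
φ₂ = arcsin(sin φ₁ cos δ + cos φ₁ sin δ cos θ)
   = arcsin(-0.61818·0.99990 + 0.78604·0.01403·0.78478) = -37.55037°
λ₂ = λ₁ + atan2(sin θ sin δ cos φ₁, cos δ − sin φ₁ sin φ₂) = 60.50420°

37.550°S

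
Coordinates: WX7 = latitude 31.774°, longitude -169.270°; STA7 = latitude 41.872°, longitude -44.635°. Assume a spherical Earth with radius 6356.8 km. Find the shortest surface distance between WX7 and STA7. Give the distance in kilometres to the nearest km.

10038 km

Δφ = 10.0980°,  Δλ = 124.6350°
a = sin²(Δφ/2) + cos φ₁ cos φ₂ sin²(Δλ/2) = 0.504159
c = 2·arcsin(√a) = 1.579114 rad = 90.4765°
d = R·c = 6356.8 × 1.579114 = 10038.1 km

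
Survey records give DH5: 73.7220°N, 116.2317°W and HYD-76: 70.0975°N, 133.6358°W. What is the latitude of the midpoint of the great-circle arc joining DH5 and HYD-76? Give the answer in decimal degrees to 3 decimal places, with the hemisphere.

72.103°N

Bx = cos φ₂ cos Δλ = 0.324836,  By = cos φ₂ sin Δλ = -0.101823
φₘ = atan2(sin φ₁ + sin φ₂, √((cos φ₁ + Bx)² + By²)) = 72.10280°
λₘ = λ₁ + atan2(By, cos φ₁ + Bx) = -125.78310°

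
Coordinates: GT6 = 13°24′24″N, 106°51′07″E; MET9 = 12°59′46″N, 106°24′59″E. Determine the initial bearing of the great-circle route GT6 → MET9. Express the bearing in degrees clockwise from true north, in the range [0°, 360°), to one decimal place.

GT6: φ = +13.40667°, λ = +106.85194°
MET9: φ = +12.99611°, λ = +106.41639°
Δλ = -0.4356°
y = sin Δλ · cos φ₂ = -0.007407
x = cos φ₁ sin φ₂ − sin φ₁ cos φ₂ cos Δλ = -0.007159
θ = atan2(y, x) = -134.0241° → 225.9759° (mod 360°)

226.0°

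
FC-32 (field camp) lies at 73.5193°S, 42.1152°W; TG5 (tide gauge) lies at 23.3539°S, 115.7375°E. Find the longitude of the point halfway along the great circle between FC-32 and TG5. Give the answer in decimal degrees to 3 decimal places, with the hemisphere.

106.468°E

Bx = cos φ₂ cos Δλ = -0.850336,  By = cos φ₂ sin Δλ = 0.346104
φₘ = atan2(sin φ₁ + sin φ₂, √((cos φ₁ + Bx)² + By²)) = -63.89945°
λₘ = λ₁ + atan2(By, cos φ₁ + Bx) = 106.46839°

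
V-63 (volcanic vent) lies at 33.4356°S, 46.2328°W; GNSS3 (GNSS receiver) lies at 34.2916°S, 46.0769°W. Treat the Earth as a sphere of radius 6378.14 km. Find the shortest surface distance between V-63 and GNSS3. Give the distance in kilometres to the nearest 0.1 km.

Δφ = -0.8560°,  Δλ = 0.1559°
a = sin²(Δφ/2) + cos φ₁ cos φ₂ sin²(Δλ/2) = 0.000057
c = 2·arcsin(√a) = 0.015110 rad = 0.8657°
d = R·c = 6378.14 × 0.015110 = 96.4 km

96.4 km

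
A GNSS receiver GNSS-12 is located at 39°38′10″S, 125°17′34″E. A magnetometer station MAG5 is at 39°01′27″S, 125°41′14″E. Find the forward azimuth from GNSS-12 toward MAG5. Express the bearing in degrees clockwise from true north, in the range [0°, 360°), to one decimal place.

26.6°

GNSS-12: φ = -39.63611°, λ = +125.29278°
MAG5: φ = -39.02417°, λ = +125.68722°
Δλ = 0.3944°
y = sin Δλ · cos φ₂ = 0.005348
x = cos φ₁ sin φ₂ − sin φ₁ cos φ₂ cos Δλ = 0.010668
θ = atan2(y, x) = 26.6253° → 26.6253° (mod 360°)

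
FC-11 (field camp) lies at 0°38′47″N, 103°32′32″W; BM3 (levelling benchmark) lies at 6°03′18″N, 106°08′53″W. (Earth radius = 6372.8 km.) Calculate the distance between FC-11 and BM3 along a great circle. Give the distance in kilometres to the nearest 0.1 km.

FC-11: φ = +0.64639°, λ = -103.54222°
BM3: φ = +6.05500°, λ = -106.14806°
Δφ = 5.4086°,  Δλ = -2.6058°
a = sin²(Δφ/2) + cos φ₁ cos φ₂ sin²(Δλ/2) = 0.002740
c = 2·arcsin(√a) = 0.104742 rad = 6.0013°
d = R·c = 6372.8 × 0.104742 = 667.5 km

667.5 km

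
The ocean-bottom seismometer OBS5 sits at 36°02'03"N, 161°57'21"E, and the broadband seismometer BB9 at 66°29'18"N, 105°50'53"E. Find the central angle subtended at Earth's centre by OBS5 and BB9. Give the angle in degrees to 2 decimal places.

OBS5: φ = +36.03417°, λ = +161.95583°
BB9: φ = +66.48833°, λ = +105.84806°
Δφ = 30.4542°,  Δλ = -56.1078°
a = sin²(Δφ/2) + cos φ₁ cos φ₂ sin²(Δλ/2) = 0.140338
c = 2·arcsin(√a) = 0.767967 rad = 44.0013°

44.00°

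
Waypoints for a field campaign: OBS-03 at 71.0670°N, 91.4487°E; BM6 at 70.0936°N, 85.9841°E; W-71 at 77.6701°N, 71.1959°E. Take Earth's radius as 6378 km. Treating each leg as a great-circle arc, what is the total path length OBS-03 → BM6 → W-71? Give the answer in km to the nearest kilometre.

OBS-03→BM6: c = 0.035957 rad, d = 229.34 km
BM6→W-71: c = 0.149395 rad, d = 952.84 km
Total = 229.34 + 952.84 = 1182.17 km

1182 km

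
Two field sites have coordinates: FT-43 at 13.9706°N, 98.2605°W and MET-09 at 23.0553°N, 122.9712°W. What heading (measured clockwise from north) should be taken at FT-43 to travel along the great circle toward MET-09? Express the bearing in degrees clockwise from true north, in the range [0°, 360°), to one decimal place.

Δλ = -24.7107°
y = sin Δλ · cos φ₂ = -0.384647
x = cos φ₁ sin φ₂ − sin φ₁ cos φ₂ cos Δλ = 0.178236
θ = atan2(y, x) = -65.1382° → 294.8618° (mod 360°)

294.9°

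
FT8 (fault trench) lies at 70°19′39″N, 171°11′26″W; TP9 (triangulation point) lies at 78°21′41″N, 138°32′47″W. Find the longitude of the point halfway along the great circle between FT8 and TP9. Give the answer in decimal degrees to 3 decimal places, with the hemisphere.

159.065°W

FT8: φ = +70.32750°, λ = -171.19056°
TP9: φ = +78.36139°, λ = -138.54639°
Bx = cos φ₂ cos Δλ = 0.169871,  By = cos φ₂ sin Δλ = 0.108822
φₘ = atan2(sin φ₁ + sin φ₂, √((cos φ₁ + Bx)² + By²)) = 74.90758°
λₘ = λ₁ + atan2(By, cos φ₁ + Bx) = -159.06522°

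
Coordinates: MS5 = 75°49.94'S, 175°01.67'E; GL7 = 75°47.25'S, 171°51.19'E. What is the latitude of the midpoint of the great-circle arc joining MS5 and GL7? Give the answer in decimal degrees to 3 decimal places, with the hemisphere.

75.815°S

MS5: φ = -75.83233°, λ = +175.02783°
GL7: φ = -75.78750°, λ = +171.85317°
Bx = cos φ₂ cos Δλ = 0.245142,  By = cos φ₂ sin Δλ = -0.013597
φₘ = atan2(sin φ₁ + sin φ₂, √((cos φ₁ + Bx)² + By²)) = -75.81514°
λₘ = λ₁ + atan2(By, cos φ₁ + Bx) = 173.43804°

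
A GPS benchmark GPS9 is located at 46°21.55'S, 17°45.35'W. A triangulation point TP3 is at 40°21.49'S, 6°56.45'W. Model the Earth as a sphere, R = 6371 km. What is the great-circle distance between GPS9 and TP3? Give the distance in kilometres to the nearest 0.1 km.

1098.2 km

GPS9: φ = -46.35917°, λ = -17.75583°
TP3: φ = -40.35817°, λ = -6.94083°
Δφ = 6.0010°,  Δλ = 10.8150°
a = sin²(Δφ/2) + cos φ₁ cos φ₂ sin²(Δλ/2) = 0.007410
c = 2·arcsin(√a) = 0.172380 rad = 9.8767°
d = R·c = 6371 × 0.172380 = 1098.2 km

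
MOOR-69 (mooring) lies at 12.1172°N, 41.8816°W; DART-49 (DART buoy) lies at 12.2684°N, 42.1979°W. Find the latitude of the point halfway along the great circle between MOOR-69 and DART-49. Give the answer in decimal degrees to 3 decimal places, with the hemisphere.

Bx = cos φ₂ cos Δλ = 0.977148,  By = cos φ₂ sin Δλ = -0.005394
φₘ = atan2(sin φ₁ + sin φ₂, √((cos φ₁ + Bx)² + By²)) = 12.19285°
λₘ = λ₁ + atan2(By, cos φ₁ + Bx) = -42.03970°

12.193°N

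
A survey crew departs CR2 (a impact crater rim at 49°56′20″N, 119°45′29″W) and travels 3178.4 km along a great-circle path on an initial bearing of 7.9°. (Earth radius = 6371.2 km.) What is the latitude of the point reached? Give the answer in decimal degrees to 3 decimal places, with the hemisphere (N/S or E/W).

CR2: φ = +49.93889°, λ = -119.75806°
δ = d/R = 3178.4/6371.2 = 0.498870 rad
φ₂ = arcsin(sin φ₁ cos δ + cos φ₁ sin δ cos θ)
   = arcsin(0.76536·0.87812 + 0.64360·0.47843·0.99051) = 77.70898°
λ₂ = λ₁ + atan2(sin θ sin δ cos φ₁, cos δ − sin φ₁ sin φ₂) = -101.76502°

77.709°N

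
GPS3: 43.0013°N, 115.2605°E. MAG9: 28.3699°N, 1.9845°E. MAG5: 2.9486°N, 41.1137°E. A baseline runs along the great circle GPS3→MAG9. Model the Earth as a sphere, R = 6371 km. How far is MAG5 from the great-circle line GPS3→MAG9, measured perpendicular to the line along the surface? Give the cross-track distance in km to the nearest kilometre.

δ₁₃ = central angle GPS3→MAG5 = 1.333989 rad  (haversine)
θ₁₃ = bearing GPS3→MAG5 = 261.216°,  θ₁₂ = bearing GPS3→MAG9 = 305.879°
dₓₜ = R·arcsin(sin δ₁₃ · sin(θ₁₃ − θ₁₂)) = 6371·arcsin(0.97209·sin(-44.662°)) = -4792.808 km
|dₓₜ| = 4792.808 km

4793 km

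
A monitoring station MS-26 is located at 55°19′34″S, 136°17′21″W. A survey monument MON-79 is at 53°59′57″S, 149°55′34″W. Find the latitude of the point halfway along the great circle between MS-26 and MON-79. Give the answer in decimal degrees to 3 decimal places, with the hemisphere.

MS-26: φ = -55.32611°, λ = -136.28917°
MON-79: φ = -53.99917°, λ = -149.92611°
Bx = cos φ₂ cos Δλ = 0.571227,  By = cos φ₂ sin Δλ = -0.138584
φₘ = atan2(sin φ₁ + sin φ₂, √((cos φ₁ + Bx)² + By²)) = -54.85424°
λₘ = λ₁ + atan2(By, cos φ₁ + Bx) = -143.21953°

54.854°S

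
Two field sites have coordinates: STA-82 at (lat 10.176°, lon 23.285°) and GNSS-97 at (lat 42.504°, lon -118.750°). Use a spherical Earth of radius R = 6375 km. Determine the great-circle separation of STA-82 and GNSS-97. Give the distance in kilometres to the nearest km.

13009 km

Δφ = 32.3280°,  Δλ = -142.0350°
a = sin²(Δφ/2) + cos φ₁ cos φ₂ sin²(Δλ/2) = 0.726356
c = 2·arcsin(√a) = 2.040601 rad = 116.9178°
d = R·c = 6375 × 2.040601 = 13008.8 km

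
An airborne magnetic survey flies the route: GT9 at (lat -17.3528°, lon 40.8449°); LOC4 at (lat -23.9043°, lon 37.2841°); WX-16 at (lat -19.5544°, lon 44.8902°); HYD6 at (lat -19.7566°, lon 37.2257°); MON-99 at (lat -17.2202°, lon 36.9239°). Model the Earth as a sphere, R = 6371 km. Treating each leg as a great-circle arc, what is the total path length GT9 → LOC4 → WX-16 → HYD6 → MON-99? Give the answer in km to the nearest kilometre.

2826 km

GT9→LOC4: c = 0.128267 rad, d = 817.19 km
LOC4→WX-16: c = 0.144767 rad, d = 922.31 km
WX-16→HYD6: c = 0.126015 rad, d = 802.84 km
HYD6→MON-99: c = 0.044549 rad, d = 283.82 km
Total = 817.19 + 922.31 + 802.84 + 283.82 = 2826.16 km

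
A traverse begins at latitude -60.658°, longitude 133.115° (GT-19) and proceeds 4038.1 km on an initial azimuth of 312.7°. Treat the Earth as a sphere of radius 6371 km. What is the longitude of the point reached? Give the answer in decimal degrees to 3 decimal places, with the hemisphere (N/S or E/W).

δ = d/R = 4038.1/6371 = 0.633825 rad
φ₂ = arcsin(sin φ₁ cos δ + cos φ₁ sin δ cos θ)
   = arcsin(-0.87171·0.80577 + 0.49002·0.59223·0.67816) = -30.37054°
λ₂ = λ₁ + atan2(sin θ sin δ cos φ₁, cos δ − sin φ₁ sin φ₂) = 102.81914°

102.819°E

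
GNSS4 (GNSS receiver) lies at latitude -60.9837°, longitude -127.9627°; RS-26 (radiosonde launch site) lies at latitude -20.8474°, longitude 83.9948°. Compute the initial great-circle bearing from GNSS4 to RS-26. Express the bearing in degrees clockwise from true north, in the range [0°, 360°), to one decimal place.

209.7°

Δλ = -148.0425°
y = sin Δλ · cos φ₂ = -0.494638
x = cos φ₁ sin φ₂ − sin φ₁ cos φ₂ cos Δλ = -0.865995
θ = atan2(y, x) = -150.2659° → 209.7341° (mod 360°)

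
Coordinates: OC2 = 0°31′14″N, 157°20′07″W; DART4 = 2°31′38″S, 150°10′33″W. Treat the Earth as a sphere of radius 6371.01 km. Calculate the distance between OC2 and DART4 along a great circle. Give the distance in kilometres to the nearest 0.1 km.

OC2: φ = +0.52056°, λ = -157.33528°
DART4: φ = -2.52722°, λ = -150.17583°
Δφ = -3.0478°,  Δλ = 7.1594°
a = sin²(Δφ/2) + cos φ₁ cos φ₂ sin²(Δλ/2) = 0.004602
c = 2·arcsin(√a) = 0.135776 rad = 7.7794°
d = R·c = 6371.01 × 0.135776 = 865.0 km

865.0 km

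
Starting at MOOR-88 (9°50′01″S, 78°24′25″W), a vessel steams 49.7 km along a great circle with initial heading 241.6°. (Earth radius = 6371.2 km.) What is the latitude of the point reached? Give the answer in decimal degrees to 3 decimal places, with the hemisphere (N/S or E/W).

10.046°S

MOOR-88: φ = -9.83361°, λ = -78.40694°
δ = d/R = 49.7/6371.2 = 0.007801 rad
φ₂ = arcsin(sin φ₁ cos δ + cos φ₁ sin δ cos θ)
   = arcsin(-0.17079·0.99997 + 0.98531·0.00780·-0.47562) = -10.04596°
λ₂ = λ₁ + atan2(sin θ sin δ cos φ₁, cos δ − sin φ₁ sin φ₂) = -78.80622°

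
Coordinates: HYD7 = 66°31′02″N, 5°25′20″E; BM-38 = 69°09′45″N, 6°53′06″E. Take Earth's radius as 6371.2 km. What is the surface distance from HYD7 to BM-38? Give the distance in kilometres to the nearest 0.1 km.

HYD7: φ = +66.51722°, λ = +5.42222°
BM-38: φ = +69.16250°, λ = +6.88500°
Δφ = 2.6453°,  Δλ = 1.4628°
a = sin²(Δφ/2) + cos φ₁ cos φ₂ sin²(Δλ/2) = 0.000556
c = 2·arcsin(√a) = 0.047159 rad = 2.7020°
d = R·c = 6371.2 × 0.047159 = 300.5 km

300.5 km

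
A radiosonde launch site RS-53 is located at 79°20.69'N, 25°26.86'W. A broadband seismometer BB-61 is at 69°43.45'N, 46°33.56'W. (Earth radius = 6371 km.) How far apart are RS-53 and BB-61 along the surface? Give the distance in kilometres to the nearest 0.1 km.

RS-53: φ = +79.34483°, λ = -25.44767°
BB-61: φ = +69.72417°, λ = -46.55933°
Δφ = -9.6207°,  Δλ = -21.1117°
a = sin²(Δφ/2) + cos φ₁ cos φ₂ sin²(Δλ/2) = 0.009182
c = 2·arcsin(√a) = 0.191944 rad = 10.9976°
d = R·c = 6371 × 0.191944 = 1222.9 km

1222.9 km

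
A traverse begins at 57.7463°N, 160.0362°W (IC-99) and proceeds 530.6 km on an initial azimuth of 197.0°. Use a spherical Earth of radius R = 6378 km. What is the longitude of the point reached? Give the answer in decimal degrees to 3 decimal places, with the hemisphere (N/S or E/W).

162.359°W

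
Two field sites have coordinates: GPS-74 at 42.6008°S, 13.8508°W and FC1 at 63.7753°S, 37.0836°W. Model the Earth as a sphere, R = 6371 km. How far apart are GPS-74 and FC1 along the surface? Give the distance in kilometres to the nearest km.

Δφ = -21.1745°,  Δλ = -23.2328°
a = sin²(Δφ/2) + cos φ₁ cos φ₂ sin²(Δλ/2) = 0.046946
c = 2·arcsin(√a) = 0.436804 rad = 25.0270°
d = R·c = 6371 × 0.436804 = 2782.9 km

2783 km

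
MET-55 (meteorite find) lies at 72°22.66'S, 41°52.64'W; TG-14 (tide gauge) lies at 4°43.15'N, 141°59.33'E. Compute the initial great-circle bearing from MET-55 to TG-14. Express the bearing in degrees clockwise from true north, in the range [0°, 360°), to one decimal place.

184.2°

MET-55: φ = -72.37767°, λ = -41.87733°
TG-14: φ = +4.71917°, λ = +141.98883°
Δλ = -176.1338°
y = sin Δλ · cos φ₂ = -0.067198
x = cos φ₁ sin φ₂ − sin φ₁ cos φ₂ cos Δλ = -0.922773
θ = atan2(y, x) = -175.8350° → 184.1650° (mod 360°)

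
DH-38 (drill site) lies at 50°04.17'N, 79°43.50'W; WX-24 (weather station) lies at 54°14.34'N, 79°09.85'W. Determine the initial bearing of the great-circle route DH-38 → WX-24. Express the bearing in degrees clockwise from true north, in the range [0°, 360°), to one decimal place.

DH-38: φ = +50.06950°, λ = -79.72500°
WX-24: φ = +54.23900°, λ = -79.16417°
Δλ = 0.5608°
y = sin Δλ · cos φ₂ = 0.005720
x = cos φ₁ sin φ₂ − sin φ₁ cos φ₂ cos Δλ = 0.072729
θ = atan2(y, x) = 4.4972° → 4.4972° (mod 360°)

4.5°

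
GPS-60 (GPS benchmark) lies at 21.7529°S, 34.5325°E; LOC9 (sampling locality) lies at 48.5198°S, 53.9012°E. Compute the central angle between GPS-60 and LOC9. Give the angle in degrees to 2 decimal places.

30.90°

Δφ = -26.7669°,  Δλ = 19.3687°
a = sin²(Δφ/2) + cos φ₁ cos φ₂ sin²(Δλ/2) = 0.070986
c = 2·arcsin(√a) = 0.539378 rad = 30.9041°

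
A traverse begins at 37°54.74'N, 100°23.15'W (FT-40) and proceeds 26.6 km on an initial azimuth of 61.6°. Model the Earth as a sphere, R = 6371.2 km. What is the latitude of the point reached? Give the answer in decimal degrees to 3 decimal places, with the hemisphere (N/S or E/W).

38.026°N

FT-40: φ = +37.91233°, λ = -100.38583°
δ = d/R = 26.6/6371.2 = 0.004175 rad
φ₂ = arcsin(sin φ₁ cos δ + cos φ₁ sin δ cos θ)
   = arcsin(0.61446·0.99999 + 0.78895·0.00418·0.47562) = 38.02581°
λ₂ = λ₁ + atan2(sin θ sin δ cos φ₁, cos δ − sin φ₁ sin φ₂) = -100.11871°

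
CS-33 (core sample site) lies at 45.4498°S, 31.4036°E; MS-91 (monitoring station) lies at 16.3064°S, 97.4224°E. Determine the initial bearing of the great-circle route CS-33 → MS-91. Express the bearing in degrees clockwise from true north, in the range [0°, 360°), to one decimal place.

84.7°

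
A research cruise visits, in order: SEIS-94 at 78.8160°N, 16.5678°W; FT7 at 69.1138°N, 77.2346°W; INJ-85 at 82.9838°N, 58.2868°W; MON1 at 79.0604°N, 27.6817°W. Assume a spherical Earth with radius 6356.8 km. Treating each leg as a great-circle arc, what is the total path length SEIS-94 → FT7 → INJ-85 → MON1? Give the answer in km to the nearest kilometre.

SEIS-94→FT7: c = 0.316203 rad, d = 2010.04 km
FT7→INJ-85: c = 0.251732 rad, d = 1600.21 km
INJ-85→MON1: c = 0.105621 rad, d = 671.41 km
Total = 2010.04 + 1600.21 + 671.41 = 4281.66 km

4282 km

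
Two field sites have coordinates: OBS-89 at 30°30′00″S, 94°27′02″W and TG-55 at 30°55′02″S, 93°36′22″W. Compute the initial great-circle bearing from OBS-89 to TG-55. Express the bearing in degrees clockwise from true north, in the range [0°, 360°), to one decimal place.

OBS-89: φ = -30.50000°, λ = -94.45056°
TG-55: φ = -30.91722°, λ = -93.60611°
Δλ = 0.8444°
y = sin Δλ · cos φ₂ = 0.012644
x = cos φ₁ sin φ₂ − sin φ₁ cos φ₂ cos Δλ = -0.007329
θ = atan2(y, x) = 120.0994° → 120.0994° (mod 360°)

120.1°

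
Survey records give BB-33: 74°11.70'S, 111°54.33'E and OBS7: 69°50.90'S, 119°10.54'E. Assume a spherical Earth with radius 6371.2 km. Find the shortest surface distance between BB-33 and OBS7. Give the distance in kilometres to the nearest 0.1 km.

543.1 km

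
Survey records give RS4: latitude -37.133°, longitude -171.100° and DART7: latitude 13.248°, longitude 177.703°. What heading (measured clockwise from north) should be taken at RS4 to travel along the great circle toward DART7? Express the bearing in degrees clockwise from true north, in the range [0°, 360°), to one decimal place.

346.0°

Δλ = -11.1970°
y = sin Δλ · cos φ₂ = -0.189015
x = cos φ₁ sin φ₂ − sin φ₁ cos φ₂ cos Δλ = 0.759117
θ = atan2(y, x) = -13.9820° → 346.0180° (mod 360°)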